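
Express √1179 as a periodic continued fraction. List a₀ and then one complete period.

[34; 2, 1, 33, 1, 2, 68]

a₀ = ⌊√1179⌋ = 34.
With m₀=0, d₀=1 and mₖ₊₁ = dₖaₖ − mₖ, dₖ₊₁ = (n − mₖ₊₁²)/dₖ, aₖ₊₁ = ⌊(a₀+mₖ₊₁)/dₖ₊₁⌋:
  k=1: m=34, d=23, a=2
  k=2: m=12, d=45, a=1
  k=3: m=33, d=2, a=33
  k=4: m=33, d=45, a=1
  k=5: m=12, d=23, a=2
  k=6: m=34, d=1, a=68
d=1 and a=2a₀=68 at k=6, so the next step gives (m, d) = (34, 23) again — its k=1 value — and the period has length 6.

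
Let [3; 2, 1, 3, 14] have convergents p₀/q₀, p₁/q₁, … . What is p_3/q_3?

37/11

Using pₖ = aₖpₖ₋₁ + pₖ₋₂, qₖ = aₖqₖ₋₁ + qₖ₋₂ (with p₋₁=1, p₋₂=0, q₋₁=0, q₋₂=1):
  k=0: a=3, p=3, q=1
  k=1: a=2, p=7, q=2
  k=2: a=1, p=10, q=3
  k=3: a=3, p=37, q=11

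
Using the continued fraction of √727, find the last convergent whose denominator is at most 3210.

√727 = [26; 1, 25, 1, 52, …] (period length 4).
Convergents:
  p_0/q_0 = 26/1
  p_1/q_1 = 27/1
  p_2/q_2 = 701/26
  p_3/q_3 = 728/27
  p_4/q_4 = 38557/1430
  p_5/q_5 = 39285/1457
  p_6/q_6 = 1020682/37855
q_5 = 1457 ≤ 3210 < 37855 = q_6, so the answer is 39285/1457.

39285/1457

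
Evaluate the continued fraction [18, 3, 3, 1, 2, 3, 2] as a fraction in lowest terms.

Using pₖ = aₖpₖ₋₁ + pₖ₋₂ and qₖ = aₖqₖ₋₁ + qₖ₋₂:
  k=0: a=18, p=18, q=1
  k=1: a=3, p=55, q=3
  k=2: a=3, p=183, q=10
  k=3: a=1, p=238, q=13
  k=4: a=2, p=659, q=36
  k=5: a=3, p=2215, q=121
  k=6: a=2, p=5089, q=278

5089/278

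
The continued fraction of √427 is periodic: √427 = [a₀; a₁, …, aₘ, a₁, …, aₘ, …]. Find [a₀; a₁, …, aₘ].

[20; 1, 1, 1, 40]

a₀ = ⌊√427⌋ = 20.
With m₀=0, d₀=1 and mₖ₊₁ = dₖaₖ − mₖ, dₖ₊₁ = (n − mₖ₊₁²)/dₖ, aₖ₊₁ = ⌊(a₀+mₖ₊₁)/dₖ₊₁⌋:
  k=1: m=20, d=27, a=1
  k=2: m=7, d=14, a=1
  k=3: m=7, d=27, a=1
  k=4: m=20, d=1, a=40
d=1 and a=2a₀=40 at k=4, so the next step gives (m, d) = (20, 27) again — its k=1 value — and the period has length 4.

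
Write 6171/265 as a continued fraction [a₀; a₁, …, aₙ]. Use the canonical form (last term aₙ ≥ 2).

[23; 3, 2, 18, 2]

6171 = 23×265 + 76
265 = 3×76 + 37
76 = 2×37 + 2
37 = 18×2 + 1
2 = 2×1 + 0  (stop)
So 6171/265 = [23; 3, 2, 18, 2].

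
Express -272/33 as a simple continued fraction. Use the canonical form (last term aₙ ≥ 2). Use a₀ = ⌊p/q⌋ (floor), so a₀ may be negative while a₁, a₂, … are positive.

-272 = -9×33 + 25
33 = 1×25 + 8
25 = 3×8 + 1
8 = 8×1 + 0  (stop)
So -272/33 = [-9; 1, 3, 8].

[-9; 1, 3, 8]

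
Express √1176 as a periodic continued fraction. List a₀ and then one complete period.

[34; 3, 2, 2, 2, 3, 68]

a₀ = ⌊√1176⌋ = 34.
With m₀=0, d₀=1 and mₖ₊₁ = dₖaₖ − mₖ, dₖ₊₁ = (n − mₖ₊₁²)/dₖ, aₖ₊₁ = ⌊(a₀+mₖ₊₁)/dₖ₊₁⌋:
  k=1: m=34, d=20, a=3
  k=2: m=26, d=25, a=2
  k=3: m=24, d=24, a=2
  k=4: m=24, d=25, a=2
  k=5: m=26, d=20, a=3
  k=6: m=34, d=1, a=68
d=1 and a=2a₀=68 at k=6, so the next step gives (m, d) = (34, 20) again — its k=1 value — and the period has length 6.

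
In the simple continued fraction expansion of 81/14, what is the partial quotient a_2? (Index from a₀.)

3

81 = 5·14 + 11   →  a_0 = 5
14 = 1·11 + 3   →  a_1 = 1
11 = 3·3 + 2   →  a_2 = 3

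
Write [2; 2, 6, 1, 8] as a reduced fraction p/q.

328/133

Fold from the inside: start with 8/1.
  1 + 1/8 = 9/8
  6 + 8/9 = 62/9
  2 + 9/62 = 133/62
  2 + 62/133 = 328/133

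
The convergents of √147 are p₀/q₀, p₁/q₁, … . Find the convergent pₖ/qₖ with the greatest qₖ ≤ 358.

2340/193

√147 = [12; 8, 24, …] (period length 2).
Convergents:
  p_0/q_0 = 12/1
  p_1/q_1 = 97/8
  p_2/q_2 = 2340/193
  p_3/q_3 = 18817/1552
q_2 = 193 ≤ 358 < 1552 = q_3, so the answer is 2340/193.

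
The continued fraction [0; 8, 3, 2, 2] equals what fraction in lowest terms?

17/141

Using pₖ = aₖpₖ₋₁ + pₖ₋₂ and qₖ = aₖqₖ₋₁ + qₖ₋₂:
  k=0: a=0, p=0, q=1
  k=1: a=8, p=1, q=8
  k=2: a=3, p=3, q=25
  k=3: a=2, p=7, q=58
  k=4: a=2, p=17, q=141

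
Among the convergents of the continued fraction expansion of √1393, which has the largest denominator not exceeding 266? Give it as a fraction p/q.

3583/96

√1393 = [37; 3, 10, 3, 74, …] (period length 4).
Convergents:
  p_0/q_0 = 37/1
  p_1/q_1 = 112/3
  p_2/q_2 = 1157/31
  p_3/q_3 = 3583/96
  p_4/q_4 = 266299/7135
q_3 = 96 ≤ 266 < 7135 = q_4, so the answer is 3583/96.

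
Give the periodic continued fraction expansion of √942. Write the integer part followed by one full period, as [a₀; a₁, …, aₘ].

a₀ = ⌊√942⌋ = 30.

[30; 1, 2, 4, 20, 4, 2, 1, 60]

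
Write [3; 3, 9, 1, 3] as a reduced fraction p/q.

Using pₖ = aₖpₖ₋₁ + pₖ₋₂ and qₖ = aₖqₖ₋₁ + qₖ₋₂:
  k=0: a=3, p=3, q=1
  k=1: a=3, p=10, q=3
  k=2: a=9, p=93, q=28
  k=3: a=1, p=103, q=31
  k=4: a=3, p=402, q=121

402/121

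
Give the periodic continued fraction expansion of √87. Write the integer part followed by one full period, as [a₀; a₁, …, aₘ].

[9; 3, 18]

a₀ = ⌊√87⌋ = 9.
With m₀=0, d₀=1 and mₖ₊₁ = dₖaₖ − mₖ, dₖ₊₁ = (n − mₖ₊₁²)/dₖ, aₖ₊₁ = ⌊(a₀+mₖ₊₁)/dₖ₊₁⌋:
  k=1: m=9, d=6, a=3
  k=2: m=9, d=1, a=18
d=1 and a=2a₀=18 at k=2, so the next step gives (m, d) = (9, 6) again — its k=1 value — and the period has length 2.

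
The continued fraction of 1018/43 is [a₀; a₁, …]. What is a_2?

2

1018 = 23·43 + 29   →  a_0 = 23
43 = 1·29 + 14   →  a_1 = 1
29 = 2·14 + 1   →  a_2 = 2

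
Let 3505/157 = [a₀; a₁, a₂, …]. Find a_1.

3

3505 = 22·157 + 51   →  a_0 = 22
157 = 3·51 + 4   →  a_1 = 3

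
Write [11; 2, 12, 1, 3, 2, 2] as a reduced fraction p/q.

Using pₖ = aₖpₖ₋₁ + pₖ₋₂ and qₖ = aₖqₖ₋₁ + qₖ₋₂:
  k=0: a=11, p=11, q=1
  k=1: a=2, p=23, q=2
  k=2: a=12, p=287, q=25
  k=3: a=1, p=310, q=27
  k=4: a=3, p=1217, q=106
  k=5: a=2, p=2744, q=239
  k=6: a=2, p=6705, q=584

6705/584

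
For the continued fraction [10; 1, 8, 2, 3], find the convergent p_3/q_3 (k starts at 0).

Using pₖ = aₖpₖ₋₁ + pₖ₋₂, qₖ = aₖqₖ₋₁ + qₖ₋₂ (with p₋₁=1, p₋₂=0, q₋₁=0, q₋₂=1):
  k=0: a=10, p=10, q=1
  k=1: a=1, p=11, q=1
  k=2: a=8, p=98, q=9
  k=3: a=2, p=207, q=19

207/19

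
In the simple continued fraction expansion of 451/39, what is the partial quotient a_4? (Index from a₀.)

451 = 11·39 + 22   →  a_0 = 11
39 = 1·22 + 17   →  a_1 = 1
22 = 1·17 + 5   →  a_2 = 1
17 = 3·5 + 2   →  a_3 = 3
5 = 2·2 + 1   →  a_4 = 2

2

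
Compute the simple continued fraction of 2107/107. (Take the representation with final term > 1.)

[19; 1, 2, 4, 8]

2107 = 19×107 + 74
107 = 1×74 + 33
74 = 2×33 + 8
33 = 4×8 + 1
8 = 8×1 + 0  (stop)
So 2107/107 = [19; 1, 2, 4, 8].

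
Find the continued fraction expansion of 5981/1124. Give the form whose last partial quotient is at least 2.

[5; 3, 8, 1, 4, 8]

5981 = 5*1124 + 361
1124 = 3*361 + 41
361 = 8*41 + 33
41 = 1*33 + 8
33 = 4*8 + 1
8 = 8*1 + 0  (stop)
So 5981/1124 = [5; 3, 8, 1, 4, 8].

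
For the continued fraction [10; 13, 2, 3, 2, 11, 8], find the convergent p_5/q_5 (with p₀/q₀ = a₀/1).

Using pₖ = aₖpₖ₋₁ + pₖ₋₂, qₖ = aₖqₖ₋₁ + qₖ₋₂ (with p₋₁=1, p₋₂=0, q₋₁=0, q₋₂=1):
  k=0: a=10, p=10, q=1
  k=1: a=13, p=131, q=13
  k=2: a=2, p=272, q=27
  k=3: a=3, p=947, q=94
  k=4: a=2, p=2166, q=215
  k=5: a=11, p=24773, q=2459

24773/2459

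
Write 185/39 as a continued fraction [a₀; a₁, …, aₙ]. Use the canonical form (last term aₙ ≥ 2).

185 = 4*39 + 29
39 = 1*29 + 10
29 = 2*10 + 9
10 = 1*9 + 1
9 = 9*1 + 0  (stop)
So 185/39 = [4; 1, 2, 1, 9].

[4; 1, 2, 1, 9]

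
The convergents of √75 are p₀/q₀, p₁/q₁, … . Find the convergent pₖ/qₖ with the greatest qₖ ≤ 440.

√75 = [8; 1, 1, 1, 16, …] (period length 4).
Convergents:
  p_0/q_0 = 8/1
  p_1/q_1 = 9/1
  p_2/q_2 = 17/2
  p_3/q_3 = 26/3
  p_4/q_4 = 433/50
  p_5/q_5 = 459/53
  p_6/q_6 = 892/103
  p_7/q_7 = 1351/156
  p_8/q_8 = 22508/2599
q_7 = 156 ≤ 440 < 2599 = q_8, so the answer is 1351/156.

1351/156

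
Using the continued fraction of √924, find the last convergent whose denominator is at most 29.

152/5

√924 = [30; 2, 1, 1, 14, 1, 1, 2, 60, …] (period length 8).
Convergents:
  p_0/q_0 = 30/1
  p_1/q_1 = 61/2
  p_2/q_2 = 91/3
  p_3/q_3 = 152/5
  p_4/q_4 = 2219/73
q_3 = 5 ≤ 29 < 73 = q_4, so the answer is 152/5.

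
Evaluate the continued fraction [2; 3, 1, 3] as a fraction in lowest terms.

Using pₖ = aₖpₖ₋₁ + pₖ₋₂ and qₖ = aₖqₖ₋₁ + qₖ₋₂:
  k=0: a=2, p=2, q=1
  k=1: a=3, p=7, q=3
  k=2: a=1, p=9, q=4
  k=3: a=3, p=34, q=15

34/15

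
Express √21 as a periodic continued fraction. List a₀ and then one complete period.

a₀ = ⌊√21⌋ = 4.
With m₀=0, d₀=1 and mₖ₊₁ = dₖaₖ − mₖ, dₖ₊₁ = (n − mₖ₊₁²)/dₖ, aₖ₊₁ = ⌊(a₀+mₖ₊₁)/dₖ₊₁⌋:
  k=1: m=4, d=5, a=1
  k=2: m=1, d=4, a=1
  k=3: m=3, d=3, a=2
  k=4: m=3, d=4, a=1
  k=5: m=1, d=5, a=1
  k=6: m=4, d=1, a=8
d=1 and a=2a₀=8 at k=6, so the next step gives (m, d) = (4, 5) again — its k=1 value — and the period has length 6.

[4; 1, 1, 2, 1, 1, 8]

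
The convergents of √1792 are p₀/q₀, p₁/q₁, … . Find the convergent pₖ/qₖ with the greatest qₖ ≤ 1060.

32257/762

√1792 = [42; 3, 84, …] (period length 2).
Convergents:
  p_0/q_0 = 42/1
  p_1/q_1 = 127/3
  p_2/q_2 = 10710/253
  p_3/q_3 = 32257/762
  p_4/q_4 = 2720298/64261
q_3 = 762 ≤ 1060 < 64261 = q_4, so the answer is 32257/762.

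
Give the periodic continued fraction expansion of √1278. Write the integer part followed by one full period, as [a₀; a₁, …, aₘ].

a₀ = ⌊√1278⌋ = 35.
With m₀=0, d₀=1 and mₖ₊₁ = dₖaₖ − mₖ, dₖ₊₁ = (n − mₖ₊₁²)/dₖ, aₖ₊₁ = ⌊(a₀+mₖ₊₁)/dₖ₊₁⌋:
  k=1: m=35, d=53, a=1
  k=2: m=18, d=18, a=2
  k=3: m=18, d=53, a=1
  k=4: m=35, d=1, a=70
d=1 and a=2a₀=70 at k=4, so the next step gives (m, d) = (35, 53) again — its k=1 value — and the period has length 4.

[35; 1, 2, 1, 70]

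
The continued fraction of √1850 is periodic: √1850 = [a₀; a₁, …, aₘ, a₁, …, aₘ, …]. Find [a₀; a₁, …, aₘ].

a₀ = ⌊√1850⌋ = 43.
With m₀=0, d₀=1 and mₖ₊₁ = dₖaₖ − mₖ, dₖ₊₁ = (n − mₖ₊₁²)/dₖ, aₖ₊₁ = ⌊(a₀+mₖ₊₁)/dₖ₊₁⌋:
  k=1: m=43, d=1, a=86
d=1 and a=2a₀=86 at k=1, so the next step gives (m, d) = (43, 1) again — its k=1 value — and the period has length 1.

[43; 86]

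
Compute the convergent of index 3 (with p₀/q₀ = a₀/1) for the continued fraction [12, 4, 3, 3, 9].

Using pₖ = aₖpₖ₋₁ + pₖ₋₂, qₖ = aₖqₖ₋₁ + qₖ₋₂ (with p₋₁=1, p₋₂=0, q₋₁=0, q₋₂=1):
  k=0: a=12, p=12, q=1
  k=1: a=4, p=49, q=4
  k=2: a=3, p=159, q=13
  k=3: a=3, p=526, q=43

526/43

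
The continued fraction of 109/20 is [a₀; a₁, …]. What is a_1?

109 = 5·20 + 9   →  a_0 = 5
20 = 2·9 + 2   →  a_1 = 2

2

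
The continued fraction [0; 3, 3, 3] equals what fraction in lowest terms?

Fold from the inside: start with 3/1.
  3 + 1/3 = 10/3
  3 + 3/10 = 33/10
  0 + 10/33 = 10/33

10/33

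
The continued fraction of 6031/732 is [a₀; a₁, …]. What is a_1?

4

6031 = 8·732 + 175   →  a_0 = 8
732 = 4·175 + 32   →  a_1 = 4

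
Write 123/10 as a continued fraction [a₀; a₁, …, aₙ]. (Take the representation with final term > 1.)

123 = 12·10 + 3
10 = 3·3 + 1
3 = 3·1 + 0  (stop)
So 123/10 = [12; 3, 3].

[12; 3, 3]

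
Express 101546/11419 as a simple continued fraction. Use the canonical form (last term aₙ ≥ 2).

[8; 1, 8, 3, 9, 6, 7]

101546 = 8·11419 + 10194
11419 = 1·10194 + 1225
10194 = 8·1225 + 394
1225 = 3·394 + 43
394 = 9·43 + 7
43 = 6·7 + 1
7 = 7·1 + 0  (stop)
So 101546/11419 = [8; 1, 8, 3, 9, 6, 7].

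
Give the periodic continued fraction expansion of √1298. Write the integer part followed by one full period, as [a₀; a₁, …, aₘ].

a₀ = ⌊√1298⌋ = 36.
With m₀=0, d₀=1 and mₖ₊₁ = dₖaₖ − mₖ, dₖ₊₁ = (n − mₖ₊₁²)/dₖ, aₖ₊₁ = ⌊(a₀+mₖ₊₁)/dₖ₊₁⌋:
  k=1: m=36, d=2, a=36
  k=2: m=36, d=1, a=72
d=1 and a=2a₀=72 at k=2, so the next step gives (m, d) = (36, 2) again — its k=1 value — and the period has length 2.

[36; 36, 72]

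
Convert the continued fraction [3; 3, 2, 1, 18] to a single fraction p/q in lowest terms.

Fold from the inside: start with 18/1.
  1 + 1/18 = 19/18
  2 + 18/19 = 56/19
  3 + 19/56 = 187/56
  3 + 56/187 = 617/187

617/187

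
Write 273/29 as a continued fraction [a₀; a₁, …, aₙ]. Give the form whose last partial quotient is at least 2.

273 = 9×29 + 12
29 = 2×12 + 5
12 = 2×5 + 2
5 = 2×2 + 1
2 = 2×1 + 0  (stop)
So 273/29 = [9; 2, 2, 2, 2].

[9; 2, 2, 2, 2]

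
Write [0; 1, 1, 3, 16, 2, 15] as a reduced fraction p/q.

Using pₖ = aₖpₖ₋₁ + pₖ₋₂ and qₖ = aₖqₖ₋₁ + qₖ₋₂:
  k=0: a=0, p=0, q=1
  k=1: a=1, p=1, q=1
  k=2: a=1, p=1, q=2
  k=3: a=3, p=4, q=7
  k=4: a=16, p=65, q=114
  k=5: a=2, p=134, q=235
  k=6: a=15, p=2075, q=3639

2075/3639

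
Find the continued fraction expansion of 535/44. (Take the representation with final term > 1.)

[12; 6, 3, 2]

535 = 12×44 + 7
44 = 6×7 + 2
7 = 3×2 + 1
2 = 2×1 + 0  (stop)
So 535/44 = [12; 6, 3, 2].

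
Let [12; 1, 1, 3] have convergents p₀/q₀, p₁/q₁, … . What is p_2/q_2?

Using pₖ = aₖpₖ₋₁ + pₖ₋₂, qₖ = aₖqₖ₋₁ + qₖ₋₂ (with p₋₁=1, p₋₂=0, q₋₁=0, q₋₂=1):
  k=0: a=12, p=12, q=1
  k=1: a=1, p=13, q=1
  k=2: a=1, p=25, q=2

25/2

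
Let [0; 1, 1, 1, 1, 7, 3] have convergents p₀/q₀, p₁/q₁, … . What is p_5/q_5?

Using pₖ = aₖpₖ₋₁ + pₖ₋₂, qₖ = aₖqₖ₋₁ + qₖ₋₂ (with p₋₁=1, p₋₂=0, q₋₁=0, q₋₂=1):
  k=0: a=0, p=0, q=1
  k=1: a=1, p=1, q=1
  k=2: a=1, p=1, q=2
  k=3: a=1, p=2, q=3
  k=4: a=1, p=3, q=5
  k=5: a=7, p=23, q=38

23/38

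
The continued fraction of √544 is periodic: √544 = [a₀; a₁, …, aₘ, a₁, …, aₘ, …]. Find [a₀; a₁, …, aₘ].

[23; 3, 11, 3, 46]

a₀ = ⌊√544⌋ = 23.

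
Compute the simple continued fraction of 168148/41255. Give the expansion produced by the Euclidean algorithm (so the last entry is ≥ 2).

168148 = 4*41255 + 3128
41255 = 13*3128 + 591
3128 = 5*591 + 173
591 = 3*173 + 72
173 = 2*72 + 29
72 = 2*29 + 14
29 = 2*14 + 1
14 = 14*1 + 0  (stop)
So 168148/41255 = [4; 13, 5, 3, 2, 2, 2, 14].

[4; 13, 5, 3, 2, 2, 2, 14]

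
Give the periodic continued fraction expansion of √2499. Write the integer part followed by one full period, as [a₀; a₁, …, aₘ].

[49; 1, 98]

a₀ = ⌊√2499⌋ = 49.
With m₀=0, d₀=1 and mₖ₊₁ = dₖaₖ − mₖ, dₖ₊₁ = (n − mₖ₊₁²)/dₖ, aₖ₊₁ = ⌊(a₀+mₖ₊₁)/dₖ₊₁⌋:
  k=1: m=49, d=98, a=1
  k=2: m=49, d=1, a=98
d=1 and a=2a₀=98 at k=2, so the next step gives (m, d) = (49, 98) again — its k=1 value — and the period has length 2.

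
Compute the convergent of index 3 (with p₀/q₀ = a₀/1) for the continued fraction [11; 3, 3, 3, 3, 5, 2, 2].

373/33

Using pₖ = aₖpₖ₋₁ + pₖ₋₂, qₖ = aₖqₖ₋₁ + qₖ₋₂ (with p₋₁=1, p₋₂=0, q₋₁=0, q₋₂=1):
  k=0: a=11, p=11, q=1
  k=1: a=3, p=34, q=3
  k=2: a=3, p=113, q=10
  k=3: a=3, p=373, q=33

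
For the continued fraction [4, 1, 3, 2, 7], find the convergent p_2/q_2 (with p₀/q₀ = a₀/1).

Using pₖ = aₖpₖ₋₁ + pₖ₋₂, qₖ = aₖqₖ₋₁ + qₖ₋₂ (with p₋₁=1, p₋₂=0, q₋₁=0, q₋₂=1):
  k=0: a=4, p=4, q=1
  k=1: a=1, p=5, q=1
  k=2: a=3, p=19, q=4

19/4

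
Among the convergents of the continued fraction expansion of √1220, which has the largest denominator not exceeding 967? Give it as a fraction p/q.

√1220 = [34; 1, 12, 1, 68, …] (period length 4).
Convergents:
  p_0/q_0 = 34/1
  p_1/q_1 = 35/1
  p_2/q_2 = 454/13
  p_3/q_3 = 489/14
  p_4/q_4 = 33706/965
  p_5/q_5 = 34195/979
q_4 = 965 ≤ 967 < 979 = q_5, so the answer is 33706/965.

33706/965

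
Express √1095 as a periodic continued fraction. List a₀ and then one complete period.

[33; 11, 66]

a₀ = ⌊√1095⌋ = 33.
With m₀=0, d₀=1 and mₖ₊₁ = dₖaₖ − mₖ, dₖ₊₁ = (n − mₖ₊₁²)/dₖ, aₖ₊₁ = ⌊(a₀+mₖ₊₁)/dₖ₊₁⌋:
  k=1: m=33, d=6, a=11
  k=2: m=33, d=1, a=66
d=1 and a=2a₀=66 at k=2, so the next step gives (m, d) = (33, 6) again — its k=1 value — and the period has length 2.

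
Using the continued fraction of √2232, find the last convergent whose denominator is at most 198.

7937/168

√2232 = [47; 4, 10, 4, 94, …] (period length 4).
Convergents:
  p_0/q_0 = 47/1
  p_1/q_1 = 189/4
  p_2/q_2 = 1937/41
  p_3/q_3 = 7937/168
  p_4/q_4 = 748015/15833
q_3 = 168 ≤ 198 < 15833 = q_4, so the answer is 7937/168.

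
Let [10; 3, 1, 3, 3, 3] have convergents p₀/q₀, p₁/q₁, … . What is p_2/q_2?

41/4

Using pₖ = aₖpₖ₋₁ + pₖ₋₂, qₖ = aₖqₖ₋₁ + qₖ₋₂ (with p₋₁=1, p₋₂=0, q₋₁=0, q₋₂=1):
  k=0: a=10, p=10, q=1
  k=1: a=3, p=31, q=3
  k=2: a=1, p=41, q=4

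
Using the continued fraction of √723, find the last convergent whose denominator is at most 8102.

√723 = [26; 1, 7, 1, 52, …] (period length 4).
Convergents:
  p_0/q_0 = 26/1
  p_1/q_1 = 27/1
  p_2/q_2 = 215/8
  p_3/q_3 = 242/9
  p_4/q_4 = 12799/476
  p_5/q_5 = 13041/485
  p_6/q_6 = 104086/3871
  p_7/q_7 = 117127/4356
  p_8/q_8 = 6194690/230383
q_7 = 4356 ≤ 8102 < 230383 = q_8, so the answer is 117127/4356.

117127/4356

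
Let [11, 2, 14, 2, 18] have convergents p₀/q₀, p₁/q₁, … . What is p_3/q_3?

Using pₖ = aₖpₖ₋₁ + pₖ₋₂, qₖ = aₖqₖ₋₁ + qₖ₋₂ (with p₋₁=1, p₋₂=0, q₋₁=0, q₋₂=1):
  k=0: a=11, p=11, q=1
  k=1: a=2, p=23, q=2
  k=2: a=14, p=333, q=29
  k=3: a=2, p=689, q=60

689/60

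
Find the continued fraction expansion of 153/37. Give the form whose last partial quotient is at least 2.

153 = 4×37 + 5
37 = 7×5 + 2
5 = 2×2 + 1
2 = 2×1 + 0  (stop)
So 153/37 = [4; 7, 2, 2].

[4; 7, 2, 2]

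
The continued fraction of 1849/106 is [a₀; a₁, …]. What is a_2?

3

1849 = 17·106 + 47   →  a_0 = 17
106 = 2·47 + 12   →  a_1 = 2
47 = 3·12 + 11   →  a_2 = 3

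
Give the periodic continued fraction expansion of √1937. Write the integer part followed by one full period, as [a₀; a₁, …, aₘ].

a₀ = ⌊√1937⌋ = 44.
With m₀=0, d₀=1 and mₖ₊₁ = dₖaₖ − mₖ, dₖ₊₁ = (n − mₖ₊₁²)/dₖ, aₖ₊₁ = ⌊(a₀+mₖ₊₁)/dₖ₊₁⌋:
  k=1: m=44, d=1, a=88
d=1 and a=2a₀=88 at k=1, so the next step gives (m, d) = (44, 1) again — its k=1 value — and the period has length 1.

[44; 88]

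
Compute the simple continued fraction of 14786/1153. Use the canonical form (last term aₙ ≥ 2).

14786 = 12×1153 + 950
1153 = 1×950 + 203
950 = 4×203 + 138
203 = 1×138 + 65
138 = 2×65 + 8
65 = 8×8 + 1
8 = 8×1 + 0  (stop)
So 14786/1153 = [12; 1, 4, 1, 2, 8, 8].

[12; 1, 4, 1, 2, 8, 8]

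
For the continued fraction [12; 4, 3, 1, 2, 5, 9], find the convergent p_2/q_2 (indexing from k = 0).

Using pₖ = aₖpₖ₋₁ + pₖ₋₂, qₖ = aₖqₖ₋₁ + qₖ₋₂ (with p₋₁=1, p₋₂=0, q₋₁=0, q₋₂=1):
  k=0: a=12, p=12, q=1
  k=1: a=4, p=49, q=4
  k=2: a=3, p=159, q=13

159/13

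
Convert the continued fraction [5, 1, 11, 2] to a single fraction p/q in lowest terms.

148/25

Fold from the inside: start with 2/1.
  11 + 1/2 = 23/2
  1 + 2/23 = 25/23
  5 + 23/25 = 148/25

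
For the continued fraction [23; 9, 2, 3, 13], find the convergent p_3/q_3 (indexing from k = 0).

Using pₖ = aₖpₖ₋₁ + pₖ₋₂, qₖ = aₖqₖ₋₁ + qₖ₋₂ (with p₋₁=1, p₋₂=0, q₋₁=0, q₋₂=1):
  k=0: a=23, p=23, q=1
  k=1: a=9, p=208, q=9
  k=2: a=2, p=439, q=19
  k=3: a=3, p=1525, q=66

1525/66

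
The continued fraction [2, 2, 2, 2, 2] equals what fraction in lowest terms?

70/29

Using pₖ = aₖpₖ₋₁ + pₖ₋₂ and qₖ = aₖqₖ₋₁ + qₖ₋₂:
  k=0: a=2, p=2, q=1
  k=1: a=2, p=5, q=2
  k=2: a=2, p=12, q=5
  k=3: a=2, p=29, q=12
  k=4: a=2, p=70, q=29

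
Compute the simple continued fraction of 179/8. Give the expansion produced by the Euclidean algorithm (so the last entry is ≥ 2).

[22; 2, 1, 2]

179 = 22*8 + 3
8 = 2*3 + 2
3 = 1*2 + 1
2 = 2*1 + 0  (stop)
So 179/8 = [22; 2, 1, 2].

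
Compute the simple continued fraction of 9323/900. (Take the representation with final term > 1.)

9323 = 10*900 + 323
900 = 2*323 + 254
323 = 1*254 + 69
254 = 3*69 + 47
69 = 1*47 + 22
47 = 2*22 + 3
22 = 7*3 + 1
3 = 3*1 + 0  (stop)
So 9323/900 = [10; 2, 1, 3, 1, 2, 7, 3].

[10; 2, 1, 3, 1, 2, 7, 3]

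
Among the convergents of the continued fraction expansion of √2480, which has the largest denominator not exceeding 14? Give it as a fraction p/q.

√2480 = [49; 1, 3, 1, 98, …] (period length 4).
Convergents:
  p_0/q_0 = 49/1
  p_1/q_1 = 50/1
  p_2/q_2 = 199/4
  p_3/q_3 = 249/5
  p_4/q_4 = 24601/494
q_3 = 5 ≤ 14 < 494 = q_4, so the answer is 249/5.

249/5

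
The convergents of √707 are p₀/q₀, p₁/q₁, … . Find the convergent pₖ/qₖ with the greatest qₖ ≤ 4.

53/2

√707 = [26; 1, 1, 2, 3, 2, 1, 1, 52, …] (period length 8).
Convergents:
  p_0/q_0 = 26/1
  p_1/q_1 = 27/1
  p_2/q_2 = 53/2
  p_3/q_3 = 133/5
q_2 = 2 ≤ 4 < 5 = q_3, so the answer is 53/2.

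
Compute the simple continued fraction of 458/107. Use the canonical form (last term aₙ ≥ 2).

[4; 3, 1, 1, 3, 4]

458 = 4*107 + 30
107 = 3*30 + 17
30 = 1*17 + 13
17 = 1*13 + 4
13 = 3*4 + 1
4 = 4*1 + 0  (stop)
So 458/107 = [4; 3, 1, 1, 3, 4].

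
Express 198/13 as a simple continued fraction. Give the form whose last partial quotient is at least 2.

198 = 15*13 + 3
13 = 4*3 + 1
3 = 3*1 + 0  (stop)
So 198/13 = [15; 4, 3].

[15; 4, 3]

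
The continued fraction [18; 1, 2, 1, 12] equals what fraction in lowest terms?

956/51

Fold from the inside: start with 12/1.
  1 + 1/12 = 13/12
  2 + 12/13 = 38/13
  1 + 13/38 = 51/38
  18 + 38/51 = 956/51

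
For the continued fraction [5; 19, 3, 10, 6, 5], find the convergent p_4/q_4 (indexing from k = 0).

18449/3652

Using pₖ = aₖpₖ₋₁ + pₖ₋₂, qₖ = aₖqₖ₋₁ + qₖ₋₂ (with p₋₁=1, p₋₂=0, q₋₁=0, q₋₂=1):
  k=0: a=5, p=5, q=1
  k=1: a=19, p=96, q=19
  k=2: a=3, p=293, q=58
  k=3: a=10, p=3026, q=599
  k=4: a=6, p=18449, q=3652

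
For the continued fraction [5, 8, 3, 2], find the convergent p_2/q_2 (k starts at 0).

128/25

Using pₖ = aₖpₖ₋₁ + pₖ₋₂, qₖ = aₖqₖ₋₁ + qₖ₋₂ (with p₋₁=1, p₋₂=0, q₋₁=0, q₋₂=1):
  k=0: a=5, p=5, q=1
  k=1: a=8, p=41, q=8
  k=2: a=3, p=128, q=25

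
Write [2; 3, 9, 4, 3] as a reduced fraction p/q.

866/373

Using pₖ = aₖpₖ₋₁ + pₖ₋₂ and qₖ = aₖqₖ₋₁ + qₖ₋₂:
  k=0: a=2, p=2, q=1
  k=1: a=3, p=7, q=3
  k=2: a=9, p=65, q=28
  k=3: a=4, p=267, q=115
  k=4: a=3, p=866, q=373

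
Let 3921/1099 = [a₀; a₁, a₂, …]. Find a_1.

3921 = 3·1099 + 624   →  a_0 = 3
1099 = 1·624 + 475   →  a_1 = 1

1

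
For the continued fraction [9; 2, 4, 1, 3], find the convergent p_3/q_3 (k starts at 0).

Using pₖ = aₖpₖ₋₁ + pₖ₋₂, qₖ = aₖqₖ₋₁ + qₖ₋₂ (with p₋₁=1, p₋₂=0, q₋₁=0, q₋₂=1):
  k=0: a=9, p=9, q=1
  k=1: a=2, p=19, q=2
  k=2: a=4, p=85, q=9
  k=3: a=1, p=104, q=11

104/11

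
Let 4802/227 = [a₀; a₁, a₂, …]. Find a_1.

6

4802 = 21·227 + 35   →  a_0 = 21
227 = 6·35 + 17   →  a_1 = 6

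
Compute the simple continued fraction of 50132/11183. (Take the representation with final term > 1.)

[4; 2, 14, 10, 12, 1, 2]

50132 = 4×11183 + 5400
11183 = 2×5400 + 383
5400 = 14×383 + 38
383 = 10×38 + 3
38 = 12×3 + 2
3 = 1×2 + 1
2 = 2×1 + 0  (stop)
So 50132/11183 = [4; 2, 14, 10, 12, 1, 2].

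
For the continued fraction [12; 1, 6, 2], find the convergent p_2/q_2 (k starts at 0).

90/7

Using pₖ = aₖpₖ₋₁ + pₖ₋₂, qₖ = aₖqₖ₋₁ + qₖ₋₂ (with p₋₁=1, p₋₂=0, q₋₁=0, q₋₂=1):
  k=0: a=12, p=12, q=1
  k=1: a=1, p=13, q=1
  k=2: a=6, p=90, q=7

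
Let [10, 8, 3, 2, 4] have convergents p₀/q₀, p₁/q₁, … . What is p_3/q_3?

587/58

Using pₖ = aₖpₖ₋₁ + pₖ₋₂, qₖ = aₖqₖ₋₁ + qₖ₋₂ (with p₋₁=1, p₋₂=0, q₋₁=0, q₋₂=1):
  k=0: a=10, p=10, q=1
  k=1: a=8, p=81, q=8
  k=2: a=3, p=253, q=25
  k=3: a=2, p=587, q=58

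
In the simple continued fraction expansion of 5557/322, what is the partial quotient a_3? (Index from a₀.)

7

5557 = 17·322 + 83   →  a_0 = 17
322 = 3·83 + 73   →  a_1 = 3
83 = 1·73 + 10   →  a_2 = 1
73 = 7·10 + 3   →  a_3 = 7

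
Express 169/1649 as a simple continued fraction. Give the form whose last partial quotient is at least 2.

169 = 0×1649 + 169
1649 = 9×169 + 128
169 = 1×128 + 41
128 = 3×41 + 5
41 = 8×5 + 1
5 = 5×1 + 0  (stop)
So 169/1649 = [0; 9, 1, 3, 8, 5].

[0; 9, 1, 3, 8, 5]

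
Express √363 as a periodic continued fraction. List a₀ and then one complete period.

a₀ = ⌊√363⌋ = 19.
With m₀=0, d₀=1 and mₖ₊₁ = dₖaₖ − mₖ, dₖ₊₁ = (n − mₖ₊₁²)/dₖ, aₖ₊₁ = ⌊(a₀+mₖ₊₁)/dₖ₊₁⌋:
  k=1: m=19, d=2, a=19
  k=2: m=19, d=1, a=38
d=1 and a=2a₀=38 at k=2, so the next step gives (m, d) = (19, 2) again — its k=1 value — and the period has length 2.

[19; 19, 38]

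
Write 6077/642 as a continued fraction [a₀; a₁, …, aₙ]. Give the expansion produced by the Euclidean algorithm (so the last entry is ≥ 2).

6077 = 9*642 + 299
642 = 2*299 + 44
299 = 6*44 + 35
44 = 1*35 + 9
35 = 3*9 + 8
9 = 1*8 + 1
8 = 8*1 + 0  (stop)
So 6077/642 = [9; 2, 6, 1, 3, 1, 8].

[9; 2, 6, 1, 3, 1, 8]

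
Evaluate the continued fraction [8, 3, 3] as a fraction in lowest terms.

83/10

Using pₖ = aₖpₖ₋₁ + pₖ₋₂ and qₖ = aₖqₖ₋₁ + qₖ₋₂:
  k=0: a=8, p=8, q=1
  k=1: a=3, p=25, q=3
  k=2: a=3, p=83, q=10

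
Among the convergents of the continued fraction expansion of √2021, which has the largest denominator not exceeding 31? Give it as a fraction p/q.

989/22

√2021 = [44; 1, 21, 2, 21, 1, 88, …] (period length 6).
Convergents:
  p_0/q_0 = 44/1
  p_1/q_1 = 45/1
  p_2/q_2 = 989/22
  p_3/q_3 = 2023/45
q_2 = 22 ≤ 31 < 45 = q_3, so the answer is 989/22.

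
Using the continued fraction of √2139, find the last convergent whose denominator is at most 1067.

17066/369

√2139 = [46; 4, 92, …] (period length 2).
Convergents:
  p_0/q_0 = 46/1
  p_1/q_1 = 185/4
  p_2/q_2 = 17066/369
  p_3/q_3 = 68449/1480
q_2 = 369 ≤ 1067 < 1480 = q_3, so the answer is 17066/369.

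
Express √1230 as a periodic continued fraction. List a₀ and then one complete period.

[35; 14, 70]

a₀ = ⌊√1230⌋ = 35.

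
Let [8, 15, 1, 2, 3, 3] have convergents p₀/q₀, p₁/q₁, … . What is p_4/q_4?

1266/157

Using pₖ = aₖpₖ₋₁ + pₖ₋₂, qₖ = aₖqₖ₋₁ + qₖ₋₂ (with p₋₁=1, p₋₂=0, q₋₁=0, q₋₂=1):
  k=0: a=8, p=8, q=1
  k=1: a=15, p=121, q=15
  k=2: a=1, p=129, q=16
  k=3: a=2, p=379, q=47
  k=4: a=3, p=1266, q=157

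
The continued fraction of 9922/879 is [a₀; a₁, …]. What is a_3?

9922 = 11·879 + 253   →  a_0 = 11
879 = 3·253 + 120   →  a_1 = 3
253 = 2·120 + 13   →  a_2 = 2
120 = 9·13 + 3   →  a_3 = 9

9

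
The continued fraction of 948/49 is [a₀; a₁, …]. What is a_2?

1

948 = 19·49 + 17   →  a_0 = 19
49 = 2·17 + 15   →  a_1 = 2
17 = 1·15 + 2   →  a_2 = 1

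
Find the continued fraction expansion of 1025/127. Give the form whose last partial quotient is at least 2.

1025 = 8×127 + 9
127 = 14×9 + 1
9 = 9×1 + 0  (stop)
So 1025/127 = [8; 14, 9].

[8; 14, 9]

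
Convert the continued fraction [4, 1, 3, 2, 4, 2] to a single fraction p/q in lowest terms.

Fold from the inside: start with 2/1.
  4 + 1/2 = 9/2
  2 + 2/9 = 20/9
  3 + 9/20 = 69/20
  1 + 20/69 = 89/69
  4 + 69/89 = 425/89

425/89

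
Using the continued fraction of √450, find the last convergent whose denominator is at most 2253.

√450 = [21; 4, 1, 2, 4, 2, 1, 4, 42, …] (period length 8).
Convergents:
  p_0/q_0 = 21/1
  p_1/q_1 = 85/4
  p_2/q_2 = 106/5
  p_3/q_3 = 297/14
  p_4/q_4 = 1294/61
  p_5/q_5 = 2885/136
  p_6/q_6 = 4179/197
  p_7/q_7 = 19601/924
  p_8/q_8 = 827421/39005
q_7 = 924 ≤ 2253 < 39005 = q_8, so the answer is 19601/924.

19601/924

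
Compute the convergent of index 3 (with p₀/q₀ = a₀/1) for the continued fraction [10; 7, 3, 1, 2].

Using pₖ = aₖpₖ₋₁ + pₖ₋₂, qₖ = aₖqₖ₋₁ + qₖ₋₂ (with p₋₁=1, p₋₂=0, q₋₁=0, q₋₂=1):
  k=0: a=10, p=10, q=1
  k=1: a=7, p=71, q=7
  k=2: a=3, p=223, q=22
  k=3: a=1, p=294, q=29

294/29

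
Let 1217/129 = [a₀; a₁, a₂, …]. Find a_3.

3

1217 = 9·129 + 56   →  a_0 = 9
129 = 2·56 + 17   →  a_1 = 2
56 = 3·17 + 5   →  a_2 = 3
17 = 3·5 + 2   →  a_3 = 3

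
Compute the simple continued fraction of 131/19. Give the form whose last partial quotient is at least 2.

[6; 1, 8, 2]

131 = 6*19 + 17
19 = 1*17 + 2
17 = 8*2 + 1
2 = 2*1 + 0  (stop)
So 131/19 = [6; 1, 8, 2].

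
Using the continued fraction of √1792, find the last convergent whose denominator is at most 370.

10710/253

√1792 = [42; 3, 84, …] (period length 2).
Convergents:
  p_0/q_0 = 42/1
  p_1/q_1 = 127/3
  p_2/q_2 = 10710/253
  p_3/q_3 = 32257/762
q_2 = 253 ≤ 370 < 762 = q_3, so the answer is 10710/253.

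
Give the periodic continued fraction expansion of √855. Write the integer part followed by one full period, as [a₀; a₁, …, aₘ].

a₀ = ⌊√855⌋ = 29.
With m₀=0, d₀=1 and mₖ₊₁ = dₖaₖ − mₖ, dₖ₊₁ = (n − mₖ₊₁²)/dₖ, aₖ₊₁ = ⌊(a₀+mₖ₊₁)/dₖ₊₁⌋:
  k=1: m=29, d=14, a=4
  k=2: m=27, d=9, a=6
  k=3: m=27, d=14, a=4
  k=4: m=29, d=1, a=58
d=1 and a=2a₀=58 at k=4, so the next step gives (m, d) = (29, 14) again — its k=1 value — and the period has length 4.

[29; 4, 6, 4, 58]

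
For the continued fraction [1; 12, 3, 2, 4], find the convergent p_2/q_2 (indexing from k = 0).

Using pₖ = aₖpₖ₋₁ + pₖ₋₂, qₖ = aₖqₖ₋₁ + qₖ₋₂ (with p₋₁=1, p₋₂=0, q₋₁=0, q₋₂=1):
  k=0: a=1, p=1, q=1
  k=1: a=12, p=13, q=12
  k=2: a=3, p=40, q=37

40/37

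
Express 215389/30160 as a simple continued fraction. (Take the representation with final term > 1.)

215389 = 7·30160 + 4269
30160 = 7·4269 + 277
4269 = 15·277 + 114
277 = 2·114 + 49
114 = 2·49 + 16
49 = 3·16 + 1
16 = 16·1 + 0  (stop)
So 215389/30160 = [7; 7, 15, 2, 2, 3, 16].

[7; 7, 15, 2, 2, 3, 16]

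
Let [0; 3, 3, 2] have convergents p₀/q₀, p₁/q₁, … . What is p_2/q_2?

3/10

Using pₖ = aₖpₖ₋₁ + pₖ₋₂, qₖ = aₖqₖ₋₁ + qₖ₋₂ (with p₋₁=1, p₋₂=0, q₋₁=0, q₋₂=1):
  k=0: a=0, p=0, q=1
  k=1: a=3, p=1, q=3
  k=2: a=3, p=3, q=10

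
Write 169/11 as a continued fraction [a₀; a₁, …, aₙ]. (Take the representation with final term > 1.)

[15; 2, 1, 3]

169 = 15×11 + 4
11 = 2×4 + 3
4 = 1×3 + 1
3 = 3×1 + 0  (stop)
So 169/11 = [15; 2, 1, 3].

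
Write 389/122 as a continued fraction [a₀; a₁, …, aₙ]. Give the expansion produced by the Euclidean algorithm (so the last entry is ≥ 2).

[3; 5, 3, 3, 2]

389 = 3*122 + 23
122 = 5*23 + 7
23 = 3*7 + 2
7 = 3*2 + 1
2 = 2*1 + 0  (stop)
So 389/122 = [3; 5, 3, 3, 2].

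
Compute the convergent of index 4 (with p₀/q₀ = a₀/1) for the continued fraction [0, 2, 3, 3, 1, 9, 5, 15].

Using pₖ = aₖpₖ₋₁ + pₖ₋₂, qₖ = aₖqₖ₋₁ + qₖ₋₂ (with p₋₁=1, p₋₂=0, q₋₁=0, q₋₂=1):
  k=0: a=0, p=0, q=1
  k=1: a=2, p=1, q=2
  k=2: a=3, p=3, q=7
  k=3: a=3, p=10, q=23
  k=4: a=1, p=13, q=30

13/30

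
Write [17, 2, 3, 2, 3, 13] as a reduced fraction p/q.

12746/731

Using pₖ = aₖpₖ₋₁ + pₖ₋₂ and qₖ = aₖqₖ₋₁ + qₖ₋₂:
  k=0: a=17, p=17, q=1
  k=1: a=2, p=35, q=2
  k=2: a=3, p=122, q=7
  k=3: a=2, p=279, q=16
  k=4: a=3, p=959, q=55
  k=5: a=13, p=12746, q=731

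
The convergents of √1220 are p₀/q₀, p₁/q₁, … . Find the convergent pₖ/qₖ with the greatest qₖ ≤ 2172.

√1220 = [34; 1, 12, 1, 68, …] (period length 4).
Convergents:
  p_0/q_0 = 34/1
  p_1/q_1 = 35/1
  p_2/q_2 = 454/13
  p_3/q_3 = 489/14
  p_4/q_4 = 33706/965
  p_5/q_5 = 34195/979
  p_6/q_6 = 444046/12713
q_5 = 979 ≤ 2172 < 12713 = q_6, so the answer is 34195/979.

34195/979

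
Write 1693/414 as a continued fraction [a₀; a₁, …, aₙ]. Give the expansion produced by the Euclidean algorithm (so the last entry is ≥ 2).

[4; 11, 5, 3, 2]

1693 = 4×414 + 37
414 = 11×37 + 7
37 = 5×7 + 2
7 = 3×2 + 1
2 = 2×1 + 0  (stop)
So 1693/414 = [4; 11, 5, 3, 2].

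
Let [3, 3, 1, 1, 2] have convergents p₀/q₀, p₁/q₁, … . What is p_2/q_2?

Using pₖ = aₖpₖ₋₁ + pₖ₋₂, qₖ = aₖqₖ₋₁ + qₖ₋₂ (with p₋₁=1, p₋₂=0, q₋₁=0, q₋₂=1):
  k=0: a=3, p=3, q=1
  k=1: a=3, p=10, q=3
  k=2: a=1, p=13, q=4

13/4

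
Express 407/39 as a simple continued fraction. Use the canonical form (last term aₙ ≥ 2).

[10; 2, 3, 2, 2]

407 = 10×39 + 17
39 = 2×17 + 5
17 = 3×5 + 2
5 = 2×2 + 1
2 = 2×1 + 0  (stop)
So 407/39 = [10; 2, 3, 2, 2].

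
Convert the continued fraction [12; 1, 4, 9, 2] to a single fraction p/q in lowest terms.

1242/97

Fold from the inside: start with 2/1.
  9 + 1/2 = 19/2
  4 + 2/19 = 78/19
  1 + 19/78 = 97/78
  12 + 78/97 = 1242/97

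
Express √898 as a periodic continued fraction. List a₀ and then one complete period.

a₀ = ⌊√898⌋ = 29.
With m₀=0, d₀=1 and mₖ₊₁ = dₖaₖ − mₖ, dₖ₊₁ = (n − mₖ₊₁²)/dₖ, aₖ₊₁ = ⌊(a₀+mₖ₊₁)/dₖ₊₁⌋:
  k=1: m=29, d=57, a=1
  k=2: m=28, d=2, a=28
  k=3: m=28, d=57, a=1
  k=4: m=29, d=1, a=58
d=1 and a=2a₀=58 at k=4, so the next step gives (m, d) = (29, 57) again — its k=1 value — and the period has length 4.

[29; 1, 28, 1, 58]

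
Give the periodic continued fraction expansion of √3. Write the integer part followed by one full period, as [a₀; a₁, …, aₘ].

a₀ = ⌊√3⌋ = 1.
With m₀=0, d₀=1 and mₖ₊₁ = dₖaₖ − mₖ, dₖ₊₁ = (n − mₖ₊₁²)/dₖ, aₖ₊₁ = ⌊(a₀+mₖ₊₁)/dₖ₊₁⌋:
  k=1: m=1, d=2, a=1
  k=2: m=1, d=1, a=2
d=1 and a=2a₀=2 at k=2, so the next step gives (m, d) = (1, 2) again — its k=1 value — and the period has length 2.

[1; 1, 2]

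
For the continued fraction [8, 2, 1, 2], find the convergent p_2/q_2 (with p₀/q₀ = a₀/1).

25/3

Using pₖ = aₖpₖ₋₁ + pₖ₋₂, qₖ = aₖqₖ₋₁ + qₖ₋₂ (with p₋₁=1, p₋₂=0, q₋₁=0, q₋₂=1):
  k=0: a=8, p=8, q=1
  k=1: a=2, p=17, q=2
  k=2: a=1, p=25, q=3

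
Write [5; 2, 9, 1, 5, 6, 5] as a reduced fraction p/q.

Using pₖ = aₖpₖ₋₁ + pₖ₋₂ and qₖ = aₖqₖ₋₁ + qₖ₋₂:
  k=0: a=5, p=5, q=1
  k=1: a=2, p=11, q=2
  k=2: a=9, p=104, q=19
  k=3: a=1, p=115, q=21
  k=4: a=5, p=679, q=124
  k=5: a=6, p=4189, q=765
  k=6: a=5, p=21624, q=3949

21624/3949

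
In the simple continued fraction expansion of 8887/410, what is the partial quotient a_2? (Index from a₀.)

2

8887 = 21·410 + 277   →  a_0 = 21
410 = 1·277 + 133   →  a_1 = 1
277 = 2·133 + 11   →  a_2 = 2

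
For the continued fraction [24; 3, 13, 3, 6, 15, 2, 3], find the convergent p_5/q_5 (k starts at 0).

Using pₖ = aₖpₖ₋₁ + pₖ₋₂, qₖ = aₖqₖ₋₁ + qₖ₋₂ (with p₋₁=1, p₋₂=0, q₋₁=0, q₋₂=1):
  k=0: a=24, p=24, q=1
  k=1: a=3, p=73, q=3
  k=2: a=13, p=973, q=40
  k=3: a=3, p=2992, q=123
  k=4: a=6, p=18925, q=778
  k=5: a=15, p=286867, q=11793

286867/11793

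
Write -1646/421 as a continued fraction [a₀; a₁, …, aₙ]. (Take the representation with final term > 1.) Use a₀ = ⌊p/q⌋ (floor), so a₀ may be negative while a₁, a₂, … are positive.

[-4; 11, 12, 1, 2]

-1646 = -4*421 + 38
421 = 11*38 + 3
38 = 12*3 + 2
3 = 1*2 + 1
2 = 2*1 + 0  (stop)
So -1646/421 = [-4; 11, 12, 1, 2].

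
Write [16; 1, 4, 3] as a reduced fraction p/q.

Using pₖ = aₖpₖ₋₁ + pₖ₋₂ and qₖ = aₖqₖ₋₁ + qₖ₋₂:
  k=0: a=16, p=16, q=1
  k=1: a=1, p=17, q=1
  k=2: a=4, p=84, q=5
  k=3: a=3, p=269, q=16

269/16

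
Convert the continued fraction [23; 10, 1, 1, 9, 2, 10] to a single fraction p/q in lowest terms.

101849/4410

Using pₖ = aₖpₖ₋₁ + pₖ₋₂ and qₖ = aₖqₖ₋₁ + qₖ₋₂:
  k=0: a=23, p=23, q=1
  k=1: a=10, p=231, q=10
  k=2: a=1, p=254, q=11
  k=3: a=1, p=485, q=21
  k=4: a=9, p=4619, q=200
  k=5: a=2, p=9723, q=421
  k=6: a=10, p=101849, q=4410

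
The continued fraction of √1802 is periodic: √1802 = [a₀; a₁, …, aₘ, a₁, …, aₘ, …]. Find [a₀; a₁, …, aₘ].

a₀ = ⌊√1802⌋ = 42.
With m₀=0, d₀=1 and mₖ₊₁ = dₖaₖ − mₖ, dₖ₊₁ = (n − mₖ₊₁²)/dₖ, aₖ₊₁ = ⌊(a₀+mₖ₊₁)/dₖ₊₁⌋:
  k=1: m=42, d=38, a=2
  k=2: m=34, d=17, a=4
  k=3: m=34, d=38, a=2
  k=4: m=42, d=1, a=84
d=1 and a=2a₀=84 at k=4, so the next step gives (m, d) = (42, 38) again — its k=1 value — and the period has length 4.

[42; 2, 4, 2, 84]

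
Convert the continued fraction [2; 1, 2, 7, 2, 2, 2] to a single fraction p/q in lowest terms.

Using pₖ = aₖpₖ₋₁ + pₖ₋₂ and qₖ = aₖqₖ₋₁ + qₖ₋₂:
  k=0: a=2, p=2, q=1
  k=1: a=1, p=3, q=1
  k=2: a=2, p=8, q=3
  k=3: a=7, p=59, q=22
  k=4: a=2, p=126, q=47
  k=5: a=2, p=311, q=116
  k=6: a=2, p=748, q=279

748/279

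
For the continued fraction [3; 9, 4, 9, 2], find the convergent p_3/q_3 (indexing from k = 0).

1063/342

Using pₖ = aₖpₖ₋₁ + pₖ₋₂, qₖ = aₖqₖ₋₁ + qₖ₋₂ (with p₋₁=1, p₋₂=0, q₋₁=0, q₋₂=1):
  k=0: a=3, p=3, q=1
  k=1: a=9, p=28, q=9
  k=2: a=4, p=115, q=37
  k=3: a=9, p=1063, q=342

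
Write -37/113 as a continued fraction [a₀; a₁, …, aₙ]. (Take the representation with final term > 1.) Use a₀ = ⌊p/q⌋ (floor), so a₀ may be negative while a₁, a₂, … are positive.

-37 = -1*113 + 76
113 = 1*76 + 37
76 = 2*37 + 2
37 = 18*2 + 1
2 = 2*1 + 0  (stop)
So -37/113 = [-1; 1, 2, 18, 2].

[-1; 1, 2, 18, 2]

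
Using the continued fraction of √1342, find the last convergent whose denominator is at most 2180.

79824/2179

√1342 = [36; 1, 1, 1, 2, 1, 1, 1, 72, …] (period length 8).
Convergents:
  p_0/q_0 = 36/1
  p_1/q_1 = 37/1
  p_2/q_2 = 73/2
  p_3/q_3 = 110/3
  p_4/q_4 = 293/8
  p_5/q_5 = 403/11
  p_6/q_6 = 696/19
  p_7/q_7 = 1099/30
  p_8/q_8 = 79824/2179
  p_9/q_9 = 80923/2209
q_8 = 2179 ≤ 2180 < 2209 = q_9, so the answer is 79824/2179.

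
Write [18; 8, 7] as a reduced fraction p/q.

Using pₖ = aₖpₖ₋₁ + pₖ₋₂ and qₖ = aₖqₖ₋₁ + qₖ₋₂:
  k=0: a=18, p=18, q=1
  k=1: a=8, p=145, q=8
  k=2: a=7, p=1033, q=57

1033/57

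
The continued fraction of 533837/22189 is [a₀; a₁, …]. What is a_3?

14

533837 = 24·22189 + 1301   →  a_0 = 24
22189 = 17·1301 + 72   →  a_1 = 17
1301 = 18·72 + 5   →  a_2 = 18
72 = 14·5 + 2   →  a_3 = 14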